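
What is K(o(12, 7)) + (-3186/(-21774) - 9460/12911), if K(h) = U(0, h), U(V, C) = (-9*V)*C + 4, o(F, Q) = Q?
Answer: 159941477/46854019 ≈ 3.4136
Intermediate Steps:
U(V, C) = 4 - 9*C*V (U(V, C) = -9*C*V + 4 = 4 - 9*C*V)
K(h) = 4 (K(h) = 4 - 9*h*0 = 4 + 0 = 4)
K(o(12, 7)) + (-3186/(-21774) - 9460/12911) = 4 + (-3186/(-21774) - 9460/12911) = 4 + (-3186*(-1/21774) - 9460*1/12911) = 4 + (531/3629 - 9460/12911) = 4 - 27474599/46854019 = 159941477/46854019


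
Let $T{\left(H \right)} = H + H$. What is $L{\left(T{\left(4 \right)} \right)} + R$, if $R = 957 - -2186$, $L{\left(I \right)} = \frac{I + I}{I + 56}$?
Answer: $\frac{12573}{4} \approx 3143.3$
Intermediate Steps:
$T{\left(H \right)} = 2 H$
$L{\left(I \right)} = \frac{2 I}{56 + I}$
$R = 3143$ ($R = 957 + 2186 = 3143$)
$L{\left(T{\left(4 \right)} \right)} + R = \frac{2 \cdot 2 \cdot 4}{56 + 2 \cdot 4} + 3143 = 2 \cdot 8 \frac{1}{56 + 8} + 3143 = 2 \cdot 8 \cdot \frac{1}{64} + 3143 = \frac{1}{4} + 3143 = \frac{12573}{4}$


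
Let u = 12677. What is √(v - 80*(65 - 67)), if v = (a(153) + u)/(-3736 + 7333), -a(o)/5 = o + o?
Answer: √2110241199/3597 ≈ 12.771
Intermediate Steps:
a(o) = -10*o (a(o) = -5*(o + o) = -10*o)
v = 11147/3597 (v = (-10*153 + 12677)/(-3736 + 7333) = (-1530 + 12677)/3597 = 11147*(1/3597) = 11147/3597 ≈ 3.0990)
√(v - 80*(65 - 67)) = √(11147/3597 - 80*(65 - 67)) = √(11147/3597 - 80*(-2)) = √(11147/3597 + 160) = √(586667/3597) = √2110241199/3597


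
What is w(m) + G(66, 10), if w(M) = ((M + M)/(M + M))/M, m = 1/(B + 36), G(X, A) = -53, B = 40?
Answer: 23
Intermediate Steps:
m = 1/76 (m = 1/(40 + 36) = 1/76 ≈ 0.013158)
w(M) = 1/M (w(M) = ((2*M)/((2*M)))/M = ((2*M)*(1/(2*M)))/M = 1/M)
w(m) + G(66, 10) = 1/(1/76) - 53 = 76 - 53 = 23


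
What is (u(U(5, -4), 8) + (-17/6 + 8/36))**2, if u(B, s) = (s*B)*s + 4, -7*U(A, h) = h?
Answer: 22877089/15876 ≈ 1441.0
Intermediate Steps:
U(A, h) = -h/7
u(B, s) = 4 + B*s**2 (u(B, s) = (B*s)*s + 4 = B*s**2 + 4 = 4 + B*s**2)
(u(U(5, -4), 8) + (-17/6 + 8/36))**2 = ((4 - 1/7*(-4)*8**2) + (-17/6 + 8/36))**2 = ((4 + (4/7)*64) + (-17*1/6 + 8*(1/36)))**2 = ((4 + 256/7) + (-17/6 + 2/9))**2 = (284/7 - 47/18)**2 = (4783/126)**2 = 22877089/15876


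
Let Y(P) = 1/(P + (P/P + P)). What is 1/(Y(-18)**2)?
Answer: 1225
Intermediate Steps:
Y(P) = 1/(1 + 2*P) (Y(P) = 1/(P + (1 + P)) = 1/(1 + 2*P))
1/(Y(-18)**2) = 1/((1/(1 + 2*(-18)))**2) = 1/((1/(1 - 36))**2) = 1/((1/(-35))**2) = 1/((-1/35)**2) = 1/(1/1225) = 1225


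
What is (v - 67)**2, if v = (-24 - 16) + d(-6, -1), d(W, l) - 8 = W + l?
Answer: 11236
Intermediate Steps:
d(W, l) = 8 + W + l (d(W, l) = 8 + (W + l) = 8 + W + l)
v = -39 (v = (-24 - 16) + (8 - 6 - 1) = -40 + 1 = -39)
(v - 67)**2 = (-39 - 67)**2 = (-106)**2 = 11236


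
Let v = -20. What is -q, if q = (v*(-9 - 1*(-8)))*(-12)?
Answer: 240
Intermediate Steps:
q = -240 (q = -20*(-9 - 1*(-8))*(-12) = -20*(-9 + 8)*(-12) = -20*(-1)*(-12) = 20*(-12) = -240)
-q = -1*(-240) = 240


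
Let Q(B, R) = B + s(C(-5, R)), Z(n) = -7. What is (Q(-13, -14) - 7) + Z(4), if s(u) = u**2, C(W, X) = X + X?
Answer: 757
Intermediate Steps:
C(W, X) = 2*X
Q(B, R) = B + 4*R**2 (Q(B, R) = B + (2*R)**2 = B + 4*R**2)
(Q(-13, -14) - 7) + Z(4) = ((-13 + 4*(-14)**2) - 7) - 7 = ((-13 + 4*196) - 7) - 7 = ((-13 + 784) - 7) - 7 = (771 - 7) - 7 = 764 - 7 = 757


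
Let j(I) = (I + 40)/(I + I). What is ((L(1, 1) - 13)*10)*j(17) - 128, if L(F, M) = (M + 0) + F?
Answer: -5311/17 ≈ -312.41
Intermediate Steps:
L(F, M) = F + M (L(F, M) = M + F = F + M)
j(I) = (40 + I)/(2*I) (j(I) = (40 + I)/((2*I)) = (40 + I)*(1/(2*I)) = (40 + I)/(2*I))
((L(1, 1) - 13)*10)*j(17) - 128 = (((1 + 1) - 13)*10)*((½)*(40 + 17)/17) - 128 = ((2 - 13)*10)*((½)*(1/17)*57) - 128 = -11*10*(57/34) - 128 = -110*57/34 - 128 = -3135/17 - 128 = -5311/17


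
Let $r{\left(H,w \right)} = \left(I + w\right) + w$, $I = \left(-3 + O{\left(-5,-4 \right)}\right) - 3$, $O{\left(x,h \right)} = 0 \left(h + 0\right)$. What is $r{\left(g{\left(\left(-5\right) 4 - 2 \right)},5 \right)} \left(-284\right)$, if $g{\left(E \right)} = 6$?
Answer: $-1136$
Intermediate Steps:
$O{\left(x,h \right)} = 0$ ($O{\left(x,h \right)} = 0 h = 0$)
$I = -6$ ($I = \left(-3 + 0\right) - 3 = -3 - 3 = -6$)
$r{\left(H,w \right)} = -6 + 2 w$ ($r{\left(H,w \right)} = \left(-6 + w\right) + w = -6 + 2 w$)
$r{\left(g{\left(\left(-5\right) 4 - 2 \right)},5 \right)} \left(-284\right) = \left(-6 + 2 \cdot 5\right) \left(-284\right) = \left(-6 + 10\right) \left(-284\right) = 4 \left(-284\right) = -1136$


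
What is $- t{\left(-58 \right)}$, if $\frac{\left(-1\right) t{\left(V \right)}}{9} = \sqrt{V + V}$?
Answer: $18 i \sqrt{29} \approx 96.933 i$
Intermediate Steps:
$t{\left(V \right)} = - 9 \sqrt{2} \sqrt{V}$ ($t{\left(V \right)} = - 9 \sqrt{V + V} = - 9 \sqrt{2 V} = - 9 \sqrt{2} \sqrt{V}$)
$- t{\left(-58 \right)} = - \left(-9\right) \sqrt{2} \sqrt{-58} = - \left(-9\right) \sqrt{2} i \sqrt{58} = - \left(-18\right) i \sqrt{29} = 18 i \sqrt{29}$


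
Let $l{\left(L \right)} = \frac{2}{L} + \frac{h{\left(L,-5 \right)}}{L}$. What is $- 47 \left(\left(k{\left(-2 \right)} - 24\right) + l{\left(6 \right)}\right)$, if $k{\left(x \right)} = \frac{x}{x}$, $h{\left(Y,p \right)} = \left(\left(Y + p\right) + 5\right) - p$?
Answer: $\frac{5875}{6} \approx 979.17$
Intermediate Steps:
$h{\left(Y,p \right)} = 5 + Y$ ($h{\left(Y,p \right)} = \left(5 + Y + p\right) - p = 5 + Y$)
$k{\left(x \right)} = 1$
$l{\left(L \right)} = \frac{2}{L} + \frac{5 + L}{L}$
$- 47 \left(\left(k{\left(-2 \right)} - 24\right) + l{\left(6 \right)}\right) = - 47 \left(\left(1 - 24\right) + \frac{7 + 6}{6}\right) = - 47 \left(-23 + \frac{1}{6} \cdot 13\right) = - 47 \left(-23 + \frac{13}{6}\right) = \left(-47\right) \left(- \frac{125}{6}\right) = \frac{5875}{6}$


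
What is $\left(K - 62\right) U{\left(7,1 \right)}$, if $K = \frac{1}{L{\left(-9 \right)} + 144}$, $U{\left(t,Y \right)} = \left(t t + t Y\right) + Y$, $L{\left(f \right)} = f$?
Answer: $- \frac{159011}{45} \approx -3533.6$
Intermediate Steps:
$U{\left(t,Y \right)} = Y + t^{2} + Y t$ ($U{\left(t,Y \right)} = \left(t^{2} + Y t\right) + Y = Y + t^{2} + Y t$)
$K = \frac{1}{135}$ ($K = \frac{1}{-9 + 144} = \frac{1}{135} \approx 0.0074074$)
$\left(K - 62\right) U{\left(7,1 \right)} = \left(\frac{1}{135} - 62\right) \left(1 + 7^{2} + 1 \cdot 7\right) = - \frac{8369 \left(1 + 49 + 7\right)}{135} = \left(- \frac{8369}{135}\right) 57 = - \frac{159011}{45}$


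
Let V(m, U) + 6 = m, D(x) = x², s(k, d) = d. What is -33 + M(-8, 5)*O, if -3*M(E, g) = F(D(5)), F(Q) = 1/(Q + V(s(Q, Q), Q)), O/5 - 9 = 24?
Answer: -137/4 ≈ -34.250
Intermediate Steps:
O = 165 (O = 45 + 5*24 = 45 + 120 = 165)
V(m, U) = -6 + m
F(Q) = 1/(-6 + 2*Q) (F(Q) = 1/(Q + (-6 + Q)) = 1/(-6 + 2*Q))
M(E, g) = -1/132 (M(E, g) = -1/(6*(-3 + 5²)) = -1/(6*(-3 + 25)) = -1/(6*22) = -⅓*1/44 = -1/132)
-33 + M(-8, 5)*O = -33 - 1/132*165 = -33 - 5/4 = -137/4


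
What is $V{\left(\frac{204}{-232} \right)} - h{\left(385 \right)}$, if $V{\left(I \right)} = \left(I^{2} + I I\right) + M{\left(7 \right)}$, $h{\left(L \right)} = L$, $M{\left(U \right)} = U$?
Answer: $- \frac{633195}{1682} \approx -376.45$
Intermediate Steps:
$V{\left(I \right)} = 7 + 2 I^{2}$ ($V{\left(I \right)} = \left(I^{2} + I I\right) + 7 = \left(I^{2} + I^{2}\right) + 7 = 2 I^{2} + 7 = 7 + 2 I^{2}$)
$V{\left(\frac{204}{-232} \right)} - h{\left(385 \right)} = \left(7 + 2 \left(\frac{204}{-232}\right)^{2}\right) - 385 = \left(7 + 2 \left(204 \left(- \frac{1}{232}\right)\right)^{2}\right) - 385 = \left(7 + 2 \left(- \frac{51}{58}\right)^{2}\right) - 385 = \left(7 + 2 \cdot \frac{2601}{3364}\right) - 385 = \left(7 + \frac{2601}{1682}\right) - 385 = \frac{14375}{1682} - 385 = - \frac{633195}{1682}$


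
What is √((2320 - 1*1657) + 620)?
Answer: √1283 ≈ 35.819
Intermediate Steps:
√((2320 - 1*1657) + 620) = √((2320 - 1657) + 620) = √(663 + 620) = √1283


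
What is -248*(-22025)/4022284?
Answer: 1365550/1005571 ≈ 1.3580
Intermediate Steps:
-248*(-22025)/4022284 = 5462200*(1/4022284) = 1365550/1005571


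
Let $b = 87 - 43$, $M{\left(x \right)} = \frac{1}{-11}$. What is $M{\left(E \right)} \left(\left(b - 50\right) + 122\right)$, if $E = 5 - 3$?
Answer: $- \frac{116}{11} \approx -10.545$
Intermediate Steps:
$E = 2$ ($E = 5 - 3 = 2$)
$M{\left(x \right)} = - \frac{1}{11}$
$b = 44$ ($b = 87 - 43 = 44$)
$M{\left(E \right)} \left(\left(b - 50\right) + 122\right) = - \frac{\left(44 - 50\right) + 122}{11} = - \frac{-6 + 122}{11} = \left(- \frac{1}{11}\right) 116 = - \frac{116}{11}$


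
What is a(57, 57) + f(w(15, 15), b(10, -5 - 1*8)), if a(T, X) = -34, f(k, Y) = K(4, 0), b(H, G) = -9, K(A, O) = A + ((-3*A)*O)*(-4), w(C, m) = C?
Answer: -30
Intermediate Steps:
K(A, O) = A + 12*A*O (K(A, O) = A - 3*A*O*(-4) = A + 12*A*O)
f(k, Y) = 4 (f(k, Y) = 4*(1 + 12*0) = 4*(1 + 0) = 4*1 = 4)
a(57, 57) + f(w(15, 15), b(10, -5 - 1*8)) = -34 + 4 = -30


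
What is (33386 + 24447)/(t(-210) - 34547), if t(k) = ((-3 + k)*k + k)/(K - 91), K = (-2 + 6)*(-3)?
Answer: -5956799/3602861 ≈ -1.6534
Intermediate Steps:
K = -12 (K = 4*(-3) = -12)
t(k) = -k/103 - k*(-3 + k)/103 (t(k) = ((-3 + k)*k + k)/(-12 - 91) = (k*(-3 + k) + k)/(-103) = (k + k*(-3 + k))*(-1/103) = -k/103 - k*(-3 + k)/103)
(33386 + 24447)/(t(-210) - 34547) = (33386 + 24447)/((1/103)*(-210)*(2 - 1*(-210)) - 34547) = 57833/((1/103)*(-210)*(2 + 210) - 34547) = 57833/((1/103)*(-210)*212 - 34547) = 57833/(-44520/103 - 34547) = 57833/(-3602861/103) = 57833*(-103/3602861) = -5956799/3602861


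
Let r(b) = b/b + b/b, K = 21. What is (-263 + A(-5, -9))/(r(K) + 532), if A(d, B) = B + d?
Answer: -277/534 ≈ -0.51873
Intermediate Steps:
r(b) = 2 (r(b) = 1 + 1 = 2)
(-263 + A(-5, -9))/(r(K) + 532) = (-263 + (-9 - 5))/(2 + 532) = (-263 - 14)/534 = -277*1/534 = -277/534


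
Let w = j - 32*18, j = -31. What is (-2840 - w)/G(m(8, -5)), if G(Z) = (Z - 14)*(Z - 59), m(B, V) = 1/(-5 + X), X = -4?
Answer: -25839/9652 ≈ -2.6771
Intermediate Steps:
m(B, V) = -⅑ (m(B, V) = 1/(-5 - 4) = 1/(-9) = -⅑)
G(Z) = (-59 + Z)*(-14 + Z) (G(Z) = (-14 + Z)*(-59 + Z) = (-59 + Z)*(-14 + Z))
w = -607 (w = -31 - 32*18 = -31 - 576 = -607)
(-2840 - w)/G(m(8, -5)) = (-2840 - 1*(-607))/(826 + (-⅑)² - 73*(-⅑)) = (-2840 + 607)/(826 + 1/81 + 73/9) = -2233/67564/81 = -2233*81/67564 = -25839/9652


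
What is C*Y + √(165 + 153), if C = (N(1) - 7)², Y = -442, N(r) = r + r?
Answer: -11050 + √318 ≈ -11032.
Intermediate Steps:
N(r) = 2*r
C = 25 (C = (2*1 - 7)² = (2 - 7)² = (-5)² = 25)
C*Y + √(165 + 153) = 25*(-442) + √(165 + 153) = -11050 + √318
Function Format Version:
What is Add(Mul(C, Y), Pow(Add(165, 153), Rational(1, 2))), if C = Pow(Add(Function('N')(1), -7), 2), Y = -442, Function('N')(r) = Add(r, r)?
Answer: Add(-11050, Pow(318, Rational(1, 2))) ≈ -11032.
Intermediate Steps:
Function('N')(r) = Mul(2, r)
C = 25 (C = Pow(Add(Mul(2, 1), -7), 2) = Pow(Add(2, -7), 2) = Pow(-5, 2) = 25)
Add(Mul(C, Y), Pow(Add(165, 153), Rational(1, 2))) = Add(Mul(25, -442), Pow(Add(165, 153), Rational(1, 2))) = Add(-11050, Pow(318, Rational(1, 2)))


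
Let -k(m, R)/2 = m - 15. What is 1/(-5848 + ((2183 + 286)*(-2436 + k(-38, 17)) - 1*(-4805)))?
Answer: -1/5753813 ≈ -1.7380e-7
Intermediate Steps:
k(m, R) = 30 - 2*m (k(m, R) = -2*(m - 15) = -2*(-15 + m) = 30 - 2*m)
1/(-5848 + ((2183 + 286)*(-2436 + k(-38, 17)) - 1*(-4805))) = 1/(-5848 + ((2183 + 286)*(-2436 + (30 - 2*(-38))) - 1*(-4805))) = 1/(-5848 + (2469*(-2436 + (30 + 76)) + 4805)) = 1/(-5848 + (2469*(-2436 + 106) + 4805)) = 1/(-5848 + (2469*(-2330) + 4805)) = 1/(-5848 + (-5752770 + 4805)) = 1/(-5848 - 5747965) = 1/(-5753813) = -1/5753813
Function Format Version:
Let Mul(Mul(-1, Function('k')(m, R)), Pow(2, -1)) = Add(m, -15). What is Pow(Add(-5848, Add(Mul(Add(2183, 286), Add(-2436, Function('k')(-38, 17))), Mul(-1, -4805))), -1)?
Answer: Rational(-1, 5753813) ≈ -1.7380e-7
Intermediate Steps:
Function('k')(m, R) = Add(30, Mul(-2, m)) (Function('k')(m, R) = Mul(-2, Add(m, -15)) = Mul(-2, Add(-15, m)) = Add(30, Mul(-2, m)))
Pow(Add(-5848, Add(Mul(Add(2183, 286), Add(-2436, Function('k')(-38, 17))), Mul(-1, -4805))), -1) = Pow(Add(-5848, Add(Mul(Add(2183, 286), Add(-2436, Add(30, Mul(-2, -38)))), Mul(-1, -4805))), -1) = Pow(Add(-5848, Add(Mul(2469, Add(-2436, Add(30, 76))), 4805)), -1) = Pow(Add(-5848, Add(Mul(2469, Add(-2436, 106)), 4805)), -1) = Pow(Add(-5848, Add(Mul(2469, -2330), 4805)), -1) = Pow(Add(-5848, Add(-5752770, 4805)), -1) = Pow(Add(-5848, -5747965), -1) = Pow(-5753813, -1) = Rational(-1, 5753813)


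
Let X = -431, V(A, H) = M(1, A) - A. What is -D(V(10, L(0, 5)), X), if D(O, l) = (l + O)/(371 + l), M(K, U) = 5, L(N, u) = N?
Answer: -109/15 ≈ -7.2667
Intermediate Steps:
V(A, H) = 5 - A
D(O, l) = (O + l)/(371 + l)
-D(V(10, L(0, 5)), X) = -((5 - 1*10) - 431)/(371 - 431) = -((5 - 10) - 431)/(-60) = -(-1)*(-5 - 431)/60 = -(-1)*(-436)/60 = -1*109/15 = -109/15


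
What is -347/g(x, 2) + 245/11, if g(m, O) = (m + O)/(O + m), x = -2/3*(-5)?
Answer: -3572/11 ≈ -324.73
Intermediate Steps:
x = 10/3 (x = -2*⅓*(-5) = -⅔*(-5) = 10/3 ≈ 3.3333)
g(m, O) = 1 (g(m, O) = (O + m)/(O + m) = 1)
-347/g(x, 2) + 245/11 = -347/1 + 245/11 = -347*1 + 245*(1/11) = -347 + 245/11 = -3572/11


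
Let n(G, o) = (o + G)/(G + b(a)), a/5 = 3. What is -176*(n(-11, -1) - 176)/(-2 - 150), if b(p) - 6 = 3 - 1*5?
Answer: -26840/133 ≈ -201.80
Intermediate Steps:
a = 15 (a = 5*3 = 15)
b(p) = 4 (b(p) = 6 + (3 - 1*5) = 6 + (3 - 5) = 6 - 2 = 4)
n(G, o) = (G + o)/(4 + G) (n(G, o) = (o + G)/(G + 4) = (G + o)/(4 + G))
-176*(n(-11, -1) - 176)/(-2 - 150) = -176*((-11 - 1)/(4 - 11) - 176)/(-2 - 150) = -176*(-12/(-7) - 176)/(-152) = -176*(-⅐*(-12) - 176)*(-1)/152 = -176*(12/7 - 176)*(-1)/152 = -(-214720)*(-1)/(7*152) = -176*305/266 = -26840/133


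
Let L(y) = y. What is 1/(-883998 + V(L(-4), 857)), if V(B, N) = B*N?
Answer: -1/887426 ≈ -1.1269e-6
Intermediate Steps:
1/(-883998 + V(L(-4), 857)) = 1/(-883998 - 4*857) = 1/(-883998 - 3428) = 1/(-887426) = -1/887426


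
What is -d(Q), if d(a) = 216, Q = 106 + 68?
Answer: -216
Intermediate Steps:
Q = 174
-d(Q) = -1*216 = -216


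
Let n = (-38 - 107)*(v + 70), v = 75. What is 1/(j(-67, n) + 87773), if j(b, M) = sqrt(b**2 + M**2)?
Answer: 87773/7262044415 - sqrt(442055114)/7262044415 ≈ 9.1913e-6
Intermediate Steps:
n = -21025 (n = (-38 - 107)*(75 + 70) = -145*145 = -21025)
j(b, M) = sqrt(M**2 + b**2)
1/(j(-67, n) + 87773) = 1/(sqrt((-21025)**2 + (-67)**2) + 87773) = 1/(sqrt(442050625 + 4489) + 87773) = 1/(sqrt(442055114) + 87773) = 1/(87773 + sqrt(442055114))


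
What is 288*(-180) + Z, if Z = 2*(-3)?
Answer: -51846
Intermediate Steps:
Z = -6
288*(-180) + Z = 288*(-180) - 6 = -51840 - 6 = -51846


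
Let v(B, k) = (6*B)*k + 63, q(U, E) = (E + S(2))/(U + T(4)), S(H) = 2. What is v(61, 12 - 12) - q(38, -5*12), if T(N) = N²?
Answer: 1730/27 ≈ 64.074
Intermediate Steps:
q(U, E) = (2 + E)/(16 + U) (q(U, E) = (E + 2)/(U + 4²) = (2 + E)/(U + 16) = (2 + E)/(16 + U))
v(B, k) = 63 + 6*B*k (v(B, k) = 6*B*k + 63 = 63 + 6*B*k)
v(61, 12 - 12) - q(38, -5*12) = (63 + 6*61*(12 - 12)) - (2 - 5*12)/(16 + 38) = (63 + 6*61*0) - (2 - 60)/54 = (63 + 0) - (-58)/54 = 63 - 1*(-29/27) = 63 + 29/27 = 1730/27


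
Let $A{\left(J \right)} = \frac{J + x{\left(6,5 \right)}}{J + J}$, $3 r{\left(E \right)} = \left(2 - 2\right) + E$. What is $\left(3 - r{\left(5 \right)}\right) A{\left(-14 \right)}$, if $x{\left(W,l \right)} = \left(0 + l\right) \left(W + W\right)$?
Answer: $- \frac{46}{21} \approx -2.1905$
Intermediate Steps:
$x{\left(W,l \right)} = 2 W l$ ($x{\left(W,l \right)} = l 2 W = 2 W l$)
$r{\left(E \right)} = \frac{E}{3}$ ($r{\left(E \right)} = \frac{\left(2 - 2\right) + E}{3} = \frac{0 + E}{3} = \frac{E}{3}$)
$A{\left(J \right)} = \frac{60 + J}{2 J}$ ($A{\left(J \right)} = \frac{J + 2 \cdot 6 \cdot 5}{J + J} = \frac{J + 60}{2 J} = \left(60 + J\right) \frac{1}{2 J} = \frac{60 + J}{2 J}$)
$\left(3 - r{\left(5 \right)}\right) A{\left(-14 \right)} = \left(3 - \frac{1}{3} \cdot 5\right) \frac{60 - 14}{2 \left(-14\right)} = \left(3 - \frac{5}{3}\right) \frac{1}{2} \left(- \frac{1}{14}\right) 46 = \left(3 - \frac{5}{3}\right) \left(- \frac{23}{14}\right) = \frac{4}{3} \left(- \frac{23}{14}\right) = - \frac{46}{21}$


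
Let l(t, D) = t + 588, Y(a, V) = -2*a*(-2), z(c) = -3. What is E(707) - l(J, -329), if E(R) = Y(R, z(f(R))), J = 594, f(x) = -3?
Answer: 1646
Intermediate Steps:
Y(a, V) = 4*a
E(R) = 4*R
l(t, D) = 588 + t
E(707) - l(J, -329) = 4*707 - (588 + 594) = 2828 - 1*1182 = 2828 - 1182 = 1646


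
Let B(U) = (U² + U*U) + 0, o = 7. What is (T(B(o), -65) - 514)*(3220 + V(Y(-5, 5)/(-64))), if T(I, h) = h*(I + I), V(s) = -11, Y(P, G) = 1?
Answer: -42532086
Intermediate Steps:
B(U) = 2*U² (B(U) = (U² + U²) + 0 = 2*U² + 0 = 2*U²)
T(I, h) = 2*I*h (T(I, h) = h*(2*I) = 2*I*h)
(T(B(o), -65) - 514)*(3220 + V(Y(-5, 5)/(-64))) = (2*(2*7²)*(-65) - 514)*(3220 - 11) = (2*(2*49)*(-65) - 514)*3209 = (2*98*(-65) - 514)*3209 = (-12740 - 514)*3209 = -13254*3209 = -42532086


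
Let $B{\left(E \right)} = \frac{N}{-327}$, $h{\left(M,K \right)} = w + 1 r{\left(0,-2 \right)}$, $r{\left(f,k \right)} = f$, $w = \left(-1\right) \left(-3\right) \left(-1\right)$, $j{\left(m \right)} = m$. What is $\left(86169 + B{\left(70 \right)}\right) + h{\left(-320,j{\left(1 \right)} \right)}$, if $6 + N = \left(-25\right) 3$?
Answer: $\frac{9392121}{109} \approx 86166.0$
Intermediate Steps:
$N = -81$ ($N = -6 - 75 = -81$)
$w = -3$ ($w = 3 \left(-1\right) = -3$)
$h{\left(M,K \right)} = -3$ ($h{\left(M,K \right)} = -3 + 1 \cdot 0 = -3 + 0 = -3$)
$B{\left(E \right)} = \frac{27}{109}$ ($B{\left(E \right)} = - \frac{81}{-327} = \left(-81\right) \left(- \frac{1}{327}\right) = \frac{27}{109}$)
$\left(86169 + B{\left(70 \right)}\right) + h{\left(-320,j{\left(1 \right)} \right)} = \left(86169 + \frac{27}{109}\right) - 3 = \frac{9392448}{109} - 3 = \frac{9392121}{109}$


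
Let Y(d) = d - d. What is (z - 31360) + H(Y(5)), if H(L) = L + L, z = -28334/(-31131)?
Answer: -976239826/31131 ≈ -31359.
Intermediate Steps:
Y(d) = 0
z = 28334/31131 (z = -28334*(-1/31131) = 28334/31131 ≈ 0.91015)
H(L) = 2*L
(z - 31360) + H(Y(5)) = (28334/31131 - 31360) + 2*0 = -976239826/31131 + 0 = -976239826/31131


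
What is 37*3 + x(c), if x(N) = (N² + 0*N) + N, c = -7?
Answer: 153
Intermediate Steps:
x(N) = N + N² (x(N) = (N² + 0) + N = N² + N = N + N²)
37*3 + x(c) = 37*3 - 7*(1 - 7) = 111 - 7*(-6) = 111 + 42 = 153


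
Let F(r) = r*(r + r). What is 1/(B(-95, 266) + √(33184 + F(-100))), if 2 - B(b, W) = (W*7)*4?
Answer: -1241/9231622 - 2*√831/13847433 ≈ -0.00013859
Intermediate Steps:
B(b, W) = 2 - 28*W (B(b, W) = 2 - W*7*4 = 2 - 7*W*4 = 2 - 28*W)
F(r) = 2*r² (F(r) = r*(2*r) = 2*r²)
1/(B(-95, 266) + √(33184 + F(-100))) = 1/((2 - 28*266) + √(33184 + 2*(-100)²)) = 1/((2 - 7448) + √(33184 + 2*10000)) = 1/(-7446 + √(33184 + 20000)) = 1/(-7446 + √53184) = 1/(-7446 + 8*√831)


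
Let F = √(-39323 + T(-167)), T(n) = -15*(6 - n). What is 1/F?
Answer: -I*√41918/41918 ≈ -0.0048843*I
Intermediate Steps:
T(n) = -90 + 15*n
F = I*√41918 (F = √(-39323 + (-90 + 15*(-167))) = √(-39323 + (-90 - 2505)) = √(-39323 - 2595) = √(-41918) = I*√41918 ≈ 204.74*I)
1/F = 1/(I*√41918) = -I*√41918/41918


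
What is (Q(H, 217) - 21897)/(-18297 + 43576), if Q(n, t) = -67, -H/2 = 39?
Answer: -1292/1487 ≈ -0.86886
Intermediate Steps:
H = -78 (H = -2*39 = -78)
(Q(H, 217) - 21897)/(-18297 + 43576) = (-67 - 21897)/(-18297 + 43576) = -21964/25279 = -21964*1/25279 = -1292/1487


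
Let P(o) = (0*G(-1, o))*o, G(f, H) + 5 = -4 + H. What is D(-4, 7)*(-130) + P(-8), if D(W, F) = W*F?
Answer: 3640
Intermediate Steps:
G(f, H) = -9 + H (G(f, H) = -5 + (-4 + H) = -9 + H)
P(o) = 0 (P(o) = (0*(-9 + o))*o = 0*o = 0)
D(W, F) = F*W
D(-4, 7)*(-130) + P(-8) = (7*(-4))*(-130) + 0 = -28*(-130) + 0 = 3640 + 0 = 3640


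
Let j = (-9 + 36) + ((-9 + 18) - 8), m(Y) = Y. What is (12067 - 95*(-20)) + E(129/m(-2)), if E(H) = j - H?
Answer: 28119/2 ≈ 14060.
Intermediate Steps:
j = 28 (j = 27 + (9 - 8) = 27 + 1 = 28)
E(H) = 28 - H
(12067 - 95*(-20)) + E(129/m(-2)) = (12067 - 95*(-20)) + (28 - 129/(-2)) = (12067 + 1900) + (28 - 129*(-1)/2) = 13967 + (28 - 1*(-129/2)) = 13967 + (28 + 129/2) = 13967 + 185/2 = 28119/2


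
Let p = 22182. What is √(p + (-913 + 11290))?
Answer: √32559 ≈ 180.44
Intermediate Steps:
√(p + (-913 + 11290)) = √(22182 + (-913 + 11290)) = √(22182 + 10377) = √32559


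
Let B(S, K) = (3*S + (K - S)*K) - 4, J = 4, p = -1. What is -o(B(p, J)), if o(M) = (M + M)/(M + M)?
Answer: -1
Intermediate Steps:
B(S, K) = -4 + 3*S + K*(K - S) (B(S, K) = (3*S + K*(K - S)) - 4 = -4 + 3*S + K*(K - S))
o(M) = 1 (o(M) = (2*M)/((2*M)) = (2*M)*(1/(2*M)) = 1)
-o(B(p, J)) = -1*1 = -1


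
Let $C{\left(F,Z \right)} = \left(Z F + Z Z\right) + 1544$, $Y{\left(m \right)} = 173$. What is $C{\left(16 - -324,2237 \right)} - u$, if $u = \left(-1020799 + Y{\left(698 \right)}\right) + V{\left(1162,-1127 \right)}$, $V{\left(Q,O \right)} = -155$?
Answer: $6787074$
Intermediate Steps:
$C{\left(F,Z \right)} = 1544 + Z^{2} + F Z$ ($C{\left(F,Z \right)} = \left(F Z + Z^{2}\right) + 1544 = \left(Z^{2} + F Z\right) + 1544 = 1544 + Z^{2} + F Z$)
$u = -1020781$ ($u = \left(-1020799 + 173\right) - 155 = -1020626 - 155 = -1020781$)
$C{\left(16 - -324,2237 \right)} - u = \left(1544 + 2237^{2} + \left(16 - -324\right) 2237\right) - -1020781 = \left(1544 + 5004169 + \left(16 + 324\right) 2237\right) + 1020781 = \left(1544 + 5004169 + 340 \cdot 2237\right) + 1020781 = \left(1544 + 5004169 + 760580\right) + 1020781 = 5766293 + 1020781 = 6787074$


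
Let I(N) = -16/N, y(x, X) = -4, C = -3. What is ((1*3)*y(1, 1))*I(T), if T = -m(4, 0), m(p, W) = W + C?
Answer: 64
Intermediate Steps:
m(p, W) = -3 + W (m(p, W) = W - 3 = -3 + W)
T = 3 (T = -(-3 + 0) = -1*(-3) = 3)
((1*3)*y(1, 1))*I(T) = ((1*3)*(-4))*(-16/3) = (3*(-4))*(-16*⅓) = -12*(-16/3) = 64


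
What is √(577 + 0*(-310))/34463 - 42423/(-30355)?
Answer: 42423/30355 + √577/34463 ≈ 1.3983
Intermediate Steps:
√(577 + 0*(-310))/34463 - 42423/(-30355) = √(577 + 0)*(1/34463) - 42423*(-1/30355) = √577*(1/34463) + 42423/30355 = √577/34463 + 42423/30355 = 42423/30355 + √577/34463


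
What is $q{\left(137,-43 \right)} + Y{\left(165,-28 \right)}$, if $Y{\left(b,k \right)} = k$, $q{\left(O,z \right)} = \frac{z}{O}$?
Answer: $- \frac{3879}{137} \approx -28.314$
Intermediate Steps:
$q{\left(137,-43 \right)} + Y{\left(165,-28 \right)} = - \frac{43}{137} - 28 = - \frac{3879}{137}$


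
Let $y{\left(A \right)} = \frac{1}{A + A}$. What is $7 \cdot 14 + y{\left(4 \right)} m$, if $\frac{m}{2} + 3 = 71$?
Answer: $115$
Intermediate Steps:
$m = 136$ ($m = -6 + 2 \cdot 71 = -6 + 142 = 136$)
$y{\left(A \right)} = \frac{1}{2 A}$
$7 \cdot 14 + y{\left(4 \right)} m = 7 \cdot 14 + \frac{1}{2 \cdot 4} \cdot 136 = 98 + \frac{1}{2} \cdot \frac{1}{4} \cdot 136 = 98 + \frac{1}{8} \cdot 136 = 98 + 17 = 115$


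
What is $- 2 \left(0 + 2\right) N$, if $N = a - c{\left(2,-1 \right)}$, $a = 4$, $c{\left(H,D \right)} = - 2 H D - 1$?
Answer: $-4$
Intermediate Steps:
$c{\left(H,D \right)} = -1 - 2 D H$ ($c{\left(H,D \right)} = - 2 D H - 1 = -1 - 2 D H$)
$N = 1$ ($N = 4 - \left(-1 - \left(-2\right) 2\right) = 4 - \left(-1 + 4\right) = 4 - 3 = 1$)
$- 2 \left(0 + 2\right) N = - 2 \left(0 + 2\right) 1 = \left(-2\right) 2 \cdot 1 = \left(-4\right) 1 = -4$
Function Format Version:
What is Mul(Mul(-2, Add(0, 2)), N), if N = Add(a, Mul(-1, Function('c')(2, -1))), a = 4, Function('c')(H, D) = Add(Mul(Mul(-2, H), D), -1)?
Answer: -4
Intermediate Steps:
Function('c')(H, D) = Add(-1, Mul(-2, D, H)) (Function('c')(H, D) = Add(Mul(-2, D, H), -1) = Add(-1, Mul(-2, D, H)))
N = 1 (N = Add(4, Mul(-1, Add(-1, Mul(-2, -1, 2)))) = Add(4, Mul(-1, Add(-1, 4))) = Add(4, Mul(-1, 3)) = Add(4, -3) = 1)
Mul(Mul(-2, Add(0, 2)), N) = Mul(Mul(-2, Add(0, 2)), 1) = Mul(Mul(-2, 2), 1) = Mul(-4, 1) = -4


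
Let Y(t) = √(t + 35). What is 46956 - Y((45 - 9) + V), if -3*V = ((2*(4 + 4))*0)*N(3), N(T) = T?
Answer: 46956 - √71 ≈ 46948.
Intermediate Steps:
V = 0 (V = -(2*(4 + 4))*0*3/3 = -(2*8)*0*3/3 = -16*0*3/3 = -0*3 = -⅓*0 = 0)
Y(t) = √(35 + t)
46956 - Y((45 - 9) + V) = 46956 - √(35 + ((45 - 9) + 0)) = 46956 - √(35 + (36 + 0)) = 46956 - √(35 + 36) = 46956 - √71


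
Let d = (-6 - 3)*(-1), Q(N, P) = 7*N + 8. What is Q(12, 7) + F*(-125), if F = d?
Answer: -1033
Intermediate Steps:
Q(N, P) = 8 + 7*N
d = 9 (d = -9*(-1) = 9)
F = 9
Q(12, 7) + F*(-125) = (8 + 7*12) + 9*(-125) = (8 + 84) - 1125 = 92 - 1125 = -1033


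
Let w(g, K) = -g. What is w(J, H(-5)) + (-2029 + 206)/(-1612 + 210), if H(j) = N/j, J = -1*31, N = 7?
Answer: 45285/1402 ≈ 32.300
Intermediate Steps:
J = -31
H(j) = 7/j
w(J, H(-5)) + (-2029 + 206)/(-1612 + 210) = -1*(-31) + (-2029 + 206)/(-1612 + 210) = 31 - 1823/(-1402) = 31 - 1823*(-1/1402) = 31 + 1823/1402 = 45285/1402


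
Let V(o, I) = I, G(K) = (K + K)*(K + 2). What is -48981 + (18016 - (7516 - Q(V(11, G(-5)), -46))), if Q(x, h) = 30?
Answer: -38451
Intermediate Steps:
G(K) = 2*K*(2 + K) (G(K) = (2*K)*(2 + K) = 2*K*(2 + K))
-48981 + (18016 - (7516 - Q(V(11, G(-5)), -46))) = -48981 + (18016 - (7516 - 1*30)) = -48981 + (18016 - (7516 - 30)) = -48981 + (18016 - 1*7486) = -48981 + (18016 - 7486) = -48981 + 10530 = -38451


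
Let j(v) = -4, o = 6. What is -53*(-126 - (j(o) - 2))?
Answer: 6360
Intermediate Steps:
-53*(-126 - (j(o) - 2)) = -53*(-126 - (-4 - 2)) = -53*(-126 - 1*(-6)) = -53*(-126 + 6) = -53*(-120) = 6360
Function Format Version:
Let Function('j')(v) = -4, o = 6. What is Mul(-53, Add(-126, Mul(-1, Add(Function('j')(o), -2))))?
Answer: 6360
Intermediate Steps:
Mul(-53, Add(-126, Mul(-1, Add(Function('j')(o), -2)))) = Mul(-53, Add(-126, Mul(-1, Add(-4, -2)))) = Mul(-53, Add(-126, Mul(-1, -6))) = Mul(-53, Add(-126, 6)) = Mul(-53, -120) = 6360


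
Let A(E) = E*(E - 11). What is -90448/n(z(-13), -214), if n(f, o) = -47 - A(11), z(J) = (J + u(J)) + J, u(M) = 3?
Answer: 90448/47 ≈ 1924.4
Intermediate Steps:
A(E) = E*(-11 + E)
z(J) = 3 + 2*J (z(J) = (J + 3) + J = (3 + J) + J = 3 + 2*J)
n(f, o) = -47 (n(f, o) = -47 - 11*(-11 + 11) = -47 - 11*0 = -47 - 1*0 = -47 + 0 = -47)
-90448/n(z(-13), -214) = -90448/(-47) = -90448*(-1/47) = 90448/47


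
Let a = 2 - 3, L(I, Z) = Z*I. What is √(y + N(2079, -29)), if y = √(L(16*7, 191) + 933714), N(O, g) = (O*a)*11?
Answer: √(-22869 + √955106) ≈ 147.96*I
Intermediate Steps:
L(I, Z) = I*Z
a = -1
N(O, g) = -11*O (N(O, g) = (O*(-1))*11 = -O*11 = -11*O)
y = √955106 (y = √((16*7)*191 + 933714) = √(112*191 + 933714) = √(21392 + 933714) = √955106 ≈ 977.29)
√(y + N(2079, -29)) = √(√955106 - 11*2079) = √(√955106 - 22869) = √(-22869 + √955106)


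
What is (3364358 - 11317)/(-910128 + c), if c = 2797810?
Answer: 3353041/1887682 ≈ 1.7763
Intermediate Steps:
(3364358 - 11317)/(-910128 + c) = (3364358 - 11317)/(-910128 + 2797810) = 3353041/1887682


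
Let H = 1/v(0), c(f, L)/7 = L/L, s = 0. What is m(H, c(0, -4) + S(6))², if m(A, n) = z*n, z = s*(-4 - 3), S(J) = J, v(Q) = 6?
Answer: 0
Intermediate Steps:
c(f, L) = 7 (c(f, L) = 7*(L/L) = 7*1 = 7)
H = ⅙ (H = 1/6 = ⅙ ≈ 0.16667)
z = 0 (z = 0*(-4 - 3) = 0*(-7) = 0)
m(A, n) = 0 (m(A, n) = 0*n = 0)
m(H, c(0, -4) + S(6))² = 0² = 0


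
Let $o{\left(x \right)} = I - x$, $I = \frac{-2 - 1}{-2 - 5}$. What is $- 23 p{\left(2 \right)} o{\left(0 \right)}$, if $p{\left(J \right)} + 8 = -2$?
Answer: $\frac{690}{7} \approx 98.571$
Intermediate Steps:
$p{\left(J \right)} = -10$ ($p{\left(J \right)} = -8 - 2 = -10$)
$I = \frac{3}{7}$ ($I = - \frac{3}{-7} = \left(-3\right) \left(- \frac{1}{7}\right) = \frac{3}{7} \approx 0.42857$)
$o{\left(x \right)} = \frac{3}{7} - x$
$- 23 p{\left(2 \right)} o{\left(0 \right)} = \left(-23\right) \left(-10\right) \left(\frac{3}{7} - 0\right) = 230 \left(\frac{3}{7} + 0\right) = 230 \cdot \frac{3}{7} = \frac{690}{7}$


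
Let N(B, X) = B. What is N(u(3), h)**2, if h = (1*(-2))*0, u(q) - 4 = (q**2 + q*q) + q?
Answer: 625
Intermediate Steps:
u(q) = 4 + q + 2*q**2 (u(q) = 4 + ((q**2 + q*q) + q) = 4 + ((q**2 + q**2) + q) = 4 + (2*q**2 + q) = 4 + (q + 2*q**2) = 4 + q + 2*q**2)
h = 0 (h = -2*0 = 0)
N(u(3), h)**2 = (4 + 3 + 2*3**2)**2 = (4 + 3 + 2*9)**2 = (4 + 3 + 18)**2 = 25**2 = 625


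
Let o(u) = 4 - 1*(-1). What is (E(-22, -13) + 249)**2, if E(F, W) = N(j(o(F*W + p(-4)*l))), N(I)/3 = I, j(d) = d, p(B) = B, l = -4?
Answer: 69696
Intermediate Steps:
o(u) = 5 (o(u) = 4 + 1 = 5)
N(I) = 3*I
E(F, W) = 15 (E(F, W) = 3*5 = 15)
(E(-22, -13) + 249)**2 = (15 + 249)**2 = 264**2 = 69696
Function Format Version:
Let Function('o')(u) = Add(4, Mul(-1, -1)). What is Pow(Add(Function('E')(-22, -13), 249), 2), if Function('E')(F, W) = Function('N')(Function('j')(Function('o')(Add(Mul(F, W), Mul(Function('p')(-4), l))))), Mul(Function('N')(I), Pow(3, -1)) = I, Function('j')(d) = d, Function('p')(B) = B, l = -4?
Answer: 69696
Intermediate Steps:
Function('o')(u) = 5 (Function('o')(u) = Add(4, 1) = 5)
Function('N')(I) = Mul(3, I)
Function('E')(F, W) = 15 (Function('E')(F, W) = Mul(3, 5) = 15)
Pow(Add(Function('E')(-22, -13), 249), 2) = Pow(Add(15, 249), 2) = Pow(264, 2) = 69696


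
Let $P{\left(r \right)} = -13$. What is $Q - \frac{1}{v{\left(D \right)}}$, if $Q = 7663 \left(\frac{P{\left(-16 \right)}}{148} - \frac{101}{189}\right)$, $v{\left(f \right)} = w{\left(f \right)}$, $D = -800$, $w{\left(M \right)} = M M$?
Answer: $- \frac{21339922406993}{4475520000} \approx -4768.1$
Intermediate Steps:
$w{\left(M \right)} = M^{2}$
$v{\left(f \right)} = f^{2}$
$Q = - \frac{133374515}{27972}$ ($Q = 7663 \left(- \frac{13}{148} - \frac{101}{189}\right) = 7663 \left(- \frac{17405}{27972}\right) = - \frac{133374515}{27972} \approx -4768.1$)
$Q - \frac{1}{v{\left(D \right)}} = - \frac{133374515}{27972} - \frac{1}{\left(-800\right)^{2}} = - \frac{133374515}{27972} - \frac{1}{640000} = - \frac{21339922406993}{4475520000}$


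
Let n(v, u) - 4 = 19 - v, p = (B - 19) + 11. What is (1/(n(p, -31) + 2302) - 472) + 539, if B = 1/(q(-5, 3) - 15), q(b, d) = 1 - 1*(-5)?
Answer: 1406875/20998 ≈ 67.000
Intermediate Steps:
q(b, d) = 6 (q(b, d) = 1 + 5 = 6)
B = -⅑ (B = 1/(6 - 15) = 1/(-9) = -⅑ ≈ -0.11111)
p = -73/9 (p = (-⅑ - 19) + 11 = -172/9 + 11 = -73/9 ≈ -8.1111)
n(v, u) = 23 - v (n(v, u) = 4 + (19 - v) = 23 - v)
(1/(n(p, -31) + 2302) - 472) + 539 = (1/((23 - 1*(-73/9)) + 2302) - 472) + 539 = (1/((23 + 73/9) + 2302) - 472) + 539 = (1/(280/9 + 2302) - 472) + 539 = (1/(20998/9) - 472) + 539 = (9/20998 - 472) + 539 = -9911047/20998 + 539 = 1406875/20998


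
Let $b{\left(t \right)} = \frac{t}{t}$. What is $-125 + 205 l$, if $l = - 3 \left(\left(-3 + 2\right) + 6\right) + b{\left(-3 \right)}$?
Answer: $-2995$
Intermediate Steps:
$b{\left(t \right)} = 1$
$l = -14$ ($l = - 3 \left(\left(-3 + 2\right) + 6\right) + 1 = - 3 \left(-1 + 6\right) + 1 = \left(-3\right) 5 + 1 = -15 + 1 = -14$)
$-125 + 205 l = -125 + 205 \left(-14\right) = -125 - 2870 = -2995$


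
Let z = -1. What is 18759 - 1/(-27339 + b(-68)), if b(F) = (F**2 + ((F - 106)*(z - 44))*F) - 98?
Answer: 10415991028/555253 ≈ 18759.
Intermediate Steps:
b(F) = -98 + F**2 + F*(4770 - 45*F) (b(F) = (F**2 + ((F - 106)*(-1 - 44))*F) - 98 = (F**2 + ((-106 + F)*(-45))*F) - 98 = (F**2 + (4770 - 45*F)*F) - 98 = (F**2 + F*(4770 - 45*F)) - 98 = -98 + F**2 + F*(4770 - 45*F))
18759 - 1/(-27339 + b(-68)) = 18759 - 1/(-27339 + (-98 - 44*(-68)**2 + 4770*(-68))) = 18759 - 1/(-27339 + (-98 - 44*4624 - 324360)) = 18759 - 1/(-27339 + (-98 - 203456 - 324360)) = 18759 - 1/(-27339 - 527914) = 18759 - 1/(-555253) = 18759 - 1*(-1/555253) = 18759 + 1/555253 = 10415991028/555253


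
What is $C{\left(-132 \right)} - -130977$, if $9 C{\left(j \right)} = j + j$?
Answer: $\frac{392843}{3} \approx 1.3095 \cdot 10^{5}$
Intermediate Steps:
$C{\left(j \right)} = \frac{2 j}{9}$ ($C{\left(j \right)} = \frac{j + j}{9} = \frac{2 j}{9}$)
$C{\left(-132 \right)} - -130977 = \frac{2}{9} \left(-132\right) - -130977 = - \frac{88}{3} + 130977 = \frac{392843}{3}$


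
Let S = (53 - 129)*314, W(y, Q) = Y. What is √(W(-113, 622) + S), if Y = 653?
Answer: 3*I*√2579 ≈ 152.35*I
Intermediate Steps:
W(y, Q) = 653
S = -23864 (S = -76*314 = -23864)
√(W(-113, 622) + S) = √(653 - 23864) = √(-23211) = 3*I*√2579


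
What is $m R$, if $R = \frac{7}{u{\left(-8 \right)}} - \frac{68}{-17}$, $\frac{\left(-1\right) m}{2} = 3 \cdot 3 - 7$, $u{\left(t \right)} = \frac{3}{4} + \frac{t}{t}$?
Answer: $-32$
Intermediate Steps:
$u{\left(t \right)} = \frac{7}{4}$ ($u{\left(t \right)} = 3 \cdot \frac{1}{4} + 1 = \frac{3}{4} + 1 = \frac{7}{4}$)
$m = -4$ ($m = - 2 \left(3 \cdot 3 - 7\right) = - 2 \left(9 - 7\right) = \left(-2\right) 2 = -4$)
$R = 8$ ($R = \frac{7}{\frac{7}{4}} - \frac{68}{-17} = 7 \cdot \frac{4}{7} - -4 = 4 + 4 = 8$)
$m R = \left(-4\right) 8 = -32$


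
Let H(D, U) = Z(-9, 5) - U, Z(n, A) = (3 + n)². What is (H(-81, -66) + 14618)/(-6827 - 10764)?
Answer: -14720/17591 ≈ -0.83679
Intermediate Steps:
H(D, U) = 36 - U (H(D, U) = (3 - 9)² - U = (-6)² - U = 36 - U)
(H(-81, -66) + 14618)/(-6827 - 10764) = ((36 - 1*(-66)) + 14618)/(-6827 - 10764) = ((36 + 66) + 14618)/(-17591) = (102 + 14618)*(-1/17591) = 14720*(-1/17591) = -14720/17591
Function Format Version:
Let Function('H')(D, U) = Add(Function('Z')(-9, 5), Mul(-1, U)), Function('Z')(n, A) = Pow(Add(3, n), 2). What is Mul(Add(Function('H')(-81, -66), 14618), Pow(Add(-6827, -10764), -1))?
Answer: Rational(-14720, 17591) ≈ -0.83679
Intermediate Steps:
Function('H')(D, U) = Add(36, Mul(-1, U)) (Function('H')(D, U) = Add(Pow(Add(3, -9), 2), Mul(-1, U)) = Add(Pow(-6, 2), Mul(-1, U)) = Add(36, Mul(-1, U)))
Mul(Add(Function('H')(-81, -66), 14618), Pow(Add(-6827, -10764), -1)) = Mul(Add(Add(36, Mul(-1, -66)), 14618), Pow(Add(-6827, -10764), -1)) = Mul(Add(Add(36, 66), 14618), Pow(-17591, -1)) = Mul(Add(102, 14618), Rational(-1, 17591)) = Mul(14720, Rational(-1, 17591)) = Rational(-14720, 17591)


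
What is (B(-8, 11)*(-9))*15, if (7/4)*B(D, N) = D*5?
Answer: 21600/7 ≈ 3085.7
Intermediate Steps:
B(D, N) = 20*D/7 (B(D, N) = 4*(D*5)/7 = 4*(5*D)/7 = 20*D/7)
(B(-8, 11)*(-9))*15 = (((20/7)*(-8))*(-9))*15 = -160/7*(-9)*15 = (1440/7)*15 = 21600/7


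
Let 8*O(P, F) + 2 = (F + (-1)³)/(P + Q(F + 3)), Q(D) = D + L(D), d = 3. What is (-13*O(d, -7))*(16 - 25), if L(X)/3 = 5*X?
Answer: -6669/244 ≈ -27.332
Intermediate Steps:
L(X) = 15*X (L(X) = 3*(5*X) = 15*X)
Q(D) = 16*D (Q(D) = D + 15*D = 16*D)
O(P, F) = -¼ + (-1 + F)/(8*(48 + P + 16*F)) (O(P, F) = -¼ + ((F + (-1)³)/(P + 16*(F + 3)))/8 = -¼ + ((F - 1)/(P + 16*(3 + F)))/8 = -¼ + ((-1 + F)/(P + (48 + 16*F)))/8 = -¼ + ((-1 + F)/(48 + P + 16*F))/8 = -¼ + (-1 + F)/(8*(48 + P + 16*F)))
(-13*O(d, -7))*(16 - 25) = (-13*(-97 - 31*(-7) - 2*3)/(8*(48 + 3 + 16*(-7))))*(16 - 25) = -13*(-97 + 217 - 6)/(8*(48 + 3 - 112))*(-9) = -13*114/(8*(-61))*(-9) = -13*(-1)*114/(8*61)*(-9) = -13*(-57/244)*(-9) = (741/244)*(-9) = -6669/244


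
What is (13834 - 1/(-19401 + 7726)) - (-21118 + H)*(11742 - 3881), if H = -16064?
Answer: 3412620432801/11675 ≈ 2.9230e+8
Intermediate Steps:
(13834 - 1/(-19401 + 7726)) - (-21118 + H)*(11742 - 3881) = (13834 - 1/(-19401 + 7726)) - (-21118 - 16064)*(11742 - 3881) = (13834 - 1/(-11675)) - (-37182)*7861 = (13834 - 1*(-1/11675)) - 1*(-292287702) = (13834 + 1/11675) + 292287702 = 161511951/11675 + 292287702 = 3412620432801/11675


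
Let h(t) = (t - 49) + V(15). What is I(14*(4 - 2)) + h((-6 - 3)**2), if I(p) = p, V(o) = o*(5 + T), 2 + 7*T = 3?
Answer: 960/7 ≈ 137.14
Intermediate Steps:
T = 1/7 (T = -2/7 + (1/7)*3 = -2/7 + 3/7 = 1/7 ≈ 0.14286)
V(o) = 36*o/7 (V(o) = o*(5 + 1/7) = o*(36/7) = 36*o/7)
h(t) = 197/7 + t (h(t) = (t - 49) + (36/7)*15 = (-49 + t) + 540/7 = 197/7 + t)
I(14*(4 - 2)) + h((-6 - 3)**2) = 14*(4 - 2) + (197/7 + (-6 - 3)**2) = 14*2 + (197/7 + (-9)**2) = 28 + (197/7 + 81) = 28 + 764/7 = 960/7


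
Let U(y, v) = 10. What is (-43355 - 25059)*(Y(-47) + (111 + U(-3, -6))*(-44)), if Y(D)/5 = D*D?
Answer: -391396494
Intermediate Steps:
Y(D) = 5*D**2 (Y(D) = 5*(D*D) = 5*D**2)
(-43355 - 25059)*(Y(-47) + (111 + U(-3, -6))*(-44)) = (-43355 - 25059)*(5*(-47)**2 + (111 + 10)*(-44)) = -68414*(5*2209 + 121*(-44)) = -68414*(11045 - 5324) = -68414*5721 = -391396494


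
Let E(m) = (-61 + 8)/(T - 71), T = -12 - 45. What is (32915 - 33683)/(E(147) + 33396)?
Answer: -98304/4274741 ≈ -0.022996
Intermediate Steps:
T = -57
E(m) = 53/128 (E(m) = (-61 + 8)/(-57 - 71) = -53/(-128) = -53*(-1/128) = 53/128)
(32915 - 33683)/(E(147) + 33396) = (32915 - 33683)/(53/128 + 33396) = -768/4274741/128 = -768*128/4274741 = -98304/4274741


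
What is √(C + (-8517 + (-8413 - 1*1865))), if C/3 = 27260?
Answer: √62985 ≈ 250.97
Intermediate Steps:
C = 81780 (C = 3*27260 = 81780)
√(C + (-8517 + (-8413 - 1*1865))) = √(81780 + (-8517 + (-8413 - 1*1865))) = √(81780 + (-8517 + (-8413 - 1865))) = √(81780 + (-8517 - 10278)) = √(81780 - 18795) = √62985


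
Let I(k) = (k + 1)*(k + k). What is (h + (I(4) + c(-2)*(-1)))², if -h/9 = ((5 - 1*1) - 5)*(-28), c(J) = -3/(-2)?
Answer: 182329/4 ≈ 45582.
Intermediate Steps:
c(J) = 3/2 (c(J) = -3*(-½) = 3/2)
I(k) = 2*k*(1 + k) (I(k) = (1 + k)*(2*k) = 2*k*(1 + k))
h = -252 (h = -9*((5 - 1*1) - 5)*(-28) = -9*((5 - 1) - 5)*(-28) = -9*(4 - 5)*(-28) = -(-9)*(-28) = -9*28 = -252)
(h + (I(4) + c(-2)*(-1)))² = (-252 + (2*4*(1 + 4) + (3/2)*(-1)))² = (-252 + (2*4*5 - 3/2))² = (-252 + (40 - 3/2))² = (-252 + 77/2)² = (-427/2)² = 182329/4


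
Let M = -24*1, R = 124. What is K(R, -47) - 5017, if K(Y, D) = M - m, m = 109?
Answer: -5150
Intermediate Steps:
M = -24
K(Y, D) = -133 (K(Y, D) = -24 - 1*109 = -24 - 109 = -133)
K(R, -47) - 5017 = -133 - 5017 = -5150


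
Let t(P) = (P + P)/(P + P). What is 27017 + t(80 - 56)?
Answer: 27018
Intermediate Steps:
t(P) = 1 (t(P) = (2*P)/((2*P)) = (2*P)*(1/(2*P)) = 1)
27017 + t(80 - 56) = 27017 + 1 = 27018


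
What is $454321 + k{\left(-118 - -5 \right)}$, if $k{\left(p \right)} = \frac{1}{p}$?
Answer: $\frac{51338272}{113} \approx 4.5432 \cdot 10^{5}$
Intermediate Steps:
$454321 + k{\left(-118 - -5 \right)} = 454321 + \frac{1}{-118 - -5} = 454321 + \frac{1}{-118 + 5} = 454321 + \frac{1}{-113} = 454321 - \frac{1}{113} = \frac{51338272}{113}$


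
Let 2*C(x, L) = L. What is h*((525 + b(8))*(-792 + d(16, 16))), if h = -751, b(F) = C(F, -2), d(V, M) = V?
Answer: 305374624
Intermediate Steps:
C(x, L) = L/2
b(F) = -1 (b(F) = (1/2)*(-2) = -1)
h*((525 + b(8))*(-792 + d(16, 16))) = -751*(525 - 1)*(-792 + 16) = -393524*(-776) = -751*(-406624) = 305374624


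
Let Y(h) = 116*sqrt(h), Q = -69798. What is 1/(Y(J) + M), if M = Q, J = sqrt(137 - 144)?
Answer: -1/(69798 - 116*7**(1/4)*sqrt(I)) ≈ -1.4354e-5 - 2.7491e-8*I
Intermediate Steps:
J = I*sqrt(7) (J = sqrt(-7) = I*sqrt(7) ≈ 2.6458*I)
M = -69798
1/(Y(J) + M) = 1/(116*sqrt(I*sqrt(7)) - 69798) = 1/(116*(7**(1/4)*sqrt(I)) - 69798) = 1/(116*7**(1/4)*sqrt(I) - 69798) = 1/(-69798 + 116*7**(1/4)*sqrt(I))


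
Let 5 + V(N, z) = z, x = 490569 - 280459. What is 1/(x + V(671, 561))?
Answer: 1/210666 ≈ 4.7468e-6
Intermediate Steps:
x = 210110
V(N, z) = -5 + z
1/(x + V(671, 561)) = 1/(210110 + (-5 + 561)) = 1/(210110 + 556) = 1/210666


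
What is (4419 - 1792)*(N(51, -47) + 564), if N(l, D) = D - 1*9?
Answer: 1334516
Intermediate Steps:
N(l, D) = -9 + D (N(l, D) = D - 9 = -9 + D)
(4419 - 1792)*(N(51, -47) + 564) = (4419 - 1792)*((-9 - 47) + 564) = 2627*(-56 + 564) = 2627*508 = 1334516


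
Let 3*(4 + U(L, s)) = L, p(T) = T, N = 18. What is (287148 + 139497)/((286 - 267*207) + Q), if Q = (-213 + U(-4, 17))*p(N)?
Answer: -426645/58913 ≈ -7.2420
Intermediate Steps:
U(L, s) = -4 + L/3
Q = -3930 (Q = (-213 + (-4 + (1/3)*(-4)))*18 = (-213 + (-4 - 4/3))*18 = (-213 - 16/3)*18 = -655/3*18 = -3930)
(287148 + 139497)/((286 - 267*207) + Q) = (287148 + 139497)/((286 - 267*207) - 3930) = 426645/((286 - 55269) - 3930) = 426645/(-54983 - 3930) = 426645/(-58913) = 426645*(-1/58913) = -426645/58913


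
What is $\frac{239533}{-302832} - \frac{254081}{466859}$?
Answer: $- \frac{188771994239}{141379844688} \approx -1.3352$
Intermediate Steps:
$\frac{239533}{-302832} - \frac{254081}{466859} = 239533 \left(- \frac{1}{302832}\right) - \frac{254081}{466859} = - \frac{239533}{302832} - \frac{254081}{466859} = - \frac{188771994239}{141379844688}$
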